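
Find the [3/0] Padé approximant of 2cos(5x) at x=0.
2 - 25*x**2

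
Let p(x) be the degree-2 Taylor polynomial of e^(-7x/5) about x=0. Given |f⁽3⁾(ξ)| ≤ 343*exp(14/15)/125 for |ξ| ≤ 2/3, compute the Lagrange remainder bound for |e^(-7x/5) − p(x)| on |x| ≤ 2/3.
1372*exp(14/15)/10125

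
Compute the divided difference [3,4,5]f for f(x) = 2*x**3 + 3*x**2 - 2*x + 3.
27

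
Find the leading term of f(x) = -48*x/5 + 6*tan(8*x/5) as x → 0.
1024*x**3/125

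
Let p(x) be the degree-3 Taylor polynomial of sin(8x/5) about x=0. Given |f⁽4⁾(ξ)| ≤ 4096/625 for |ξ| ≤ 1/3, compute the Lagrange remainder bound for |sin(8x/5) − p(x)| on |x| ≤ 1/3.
512/151875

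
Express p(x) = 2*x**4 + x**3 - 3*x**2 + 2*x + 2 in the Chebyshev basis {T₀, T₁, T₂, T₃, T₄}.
(5/4)T₀ + (11/4)T₁ + (-1/2)T₂ + (1/4)T₃ + (1/4)T₄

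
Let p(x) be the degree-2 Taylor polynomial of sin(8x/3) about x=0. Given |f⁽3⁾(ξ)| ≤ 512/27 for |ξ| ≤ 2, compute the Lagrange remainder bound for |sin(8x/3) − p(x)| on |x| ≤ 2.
2048/81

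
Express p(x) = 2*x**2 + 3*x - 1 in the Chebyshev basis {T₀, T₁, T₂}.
(3)T₁ + T₂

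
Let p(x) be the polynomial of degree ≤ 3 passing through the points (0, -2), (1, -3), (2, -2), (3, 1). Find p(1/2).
-11/4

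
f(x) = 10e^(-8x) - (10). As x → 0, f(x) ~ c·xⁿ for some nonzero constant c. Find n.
1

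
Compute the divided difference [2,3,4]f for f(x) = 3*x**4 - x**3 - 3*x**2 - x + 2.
153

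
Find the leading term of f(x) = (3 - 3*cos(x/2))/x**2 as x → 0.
3/8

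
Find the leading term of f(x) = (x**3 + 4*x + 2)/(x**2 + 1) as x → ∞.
x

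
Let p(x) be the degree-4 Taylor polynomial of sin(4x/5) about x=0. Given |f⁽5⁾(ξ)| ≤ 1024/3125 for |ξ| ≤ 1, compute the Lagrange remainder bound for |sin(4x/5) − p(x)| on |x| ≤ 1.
128/46875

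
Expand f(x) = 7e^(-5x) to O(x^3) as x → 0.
7 - 35*x + 175*x**2/2 + O(x**3)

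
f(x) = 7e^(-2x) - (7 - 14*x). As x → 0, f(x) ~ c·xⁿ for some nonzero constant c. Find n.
2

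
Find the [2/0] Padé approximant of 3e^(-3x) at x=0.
27*x**2/2 - 9*x + 3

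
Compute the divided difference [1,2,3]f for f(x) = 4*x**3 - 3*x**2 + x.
21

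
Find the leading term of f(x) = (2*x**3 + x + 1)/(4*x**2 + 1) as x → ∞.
x/2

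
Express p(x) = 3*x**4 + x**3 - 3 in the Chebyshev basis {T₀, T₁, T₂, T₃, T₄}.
(-15/8)T₀ + (3/4)T₁ + (3/2)T₂ + (1/4)T₃ + (3/8)T₄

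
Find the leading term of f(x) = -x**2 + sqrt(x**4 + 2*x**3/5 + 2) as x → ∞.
x/5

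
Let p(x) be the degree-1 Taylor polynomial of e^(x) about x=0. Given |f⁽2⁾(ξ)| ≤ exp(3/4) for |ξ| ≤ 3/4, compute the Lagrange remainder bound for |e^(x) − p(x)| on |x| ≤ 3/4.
9*exp(3/4)/32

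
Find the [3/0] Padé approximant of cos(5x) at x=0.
1 - 25*x**2/2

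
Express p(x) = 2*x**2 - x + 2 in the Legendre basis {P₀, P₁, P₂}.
(8/3)P₀ - P₁ + (4/3)P₂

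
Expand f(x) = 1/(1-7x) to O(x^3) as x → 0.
1 + 7*x + 49*x**2 + O(x**3)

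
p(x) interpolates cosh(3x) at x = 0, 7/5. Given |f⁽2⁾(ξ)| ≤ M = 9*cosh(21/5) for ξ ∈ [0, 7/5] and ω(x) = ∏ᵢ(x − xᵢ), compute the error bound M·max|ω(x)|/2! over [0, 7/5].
441*cosh(21/5)/200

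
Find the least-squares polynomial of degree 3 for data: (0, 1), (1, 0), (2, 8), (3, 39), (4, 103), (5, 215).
1 + (-34/21)x + (-43/28)x² + (25/12)x³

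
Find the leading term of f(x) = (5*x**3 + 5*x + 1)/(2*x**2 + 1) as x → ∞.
5*x/2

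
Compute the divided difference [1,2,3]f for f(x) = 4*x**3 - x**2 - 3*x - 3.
23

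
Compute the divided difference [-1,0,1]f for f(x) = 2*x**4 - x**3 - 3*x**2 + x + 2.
-1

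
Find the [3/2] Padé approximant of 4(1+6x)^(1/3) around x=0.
(224*x**3/15 + 336*x**2/5 + 168*x/5 + 4)/(8*x**2 + 32*x/5 + 1)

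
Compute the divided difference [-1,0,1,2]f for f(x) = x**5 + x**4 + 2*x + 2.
7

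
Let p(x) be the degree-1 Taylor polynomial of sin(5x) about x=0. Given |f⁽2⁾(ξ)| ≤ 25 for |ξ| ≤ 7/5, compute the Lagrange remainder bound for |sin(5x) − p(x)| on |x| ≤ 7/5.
49/2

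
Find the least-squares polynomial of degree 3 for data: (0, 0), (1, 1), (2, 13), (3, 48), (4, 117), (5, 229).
13/126 + (-1339/756)x + (73/126)x² + (193/108)x³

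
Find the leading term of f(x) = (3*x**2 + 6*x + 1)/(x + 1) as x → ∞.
3*x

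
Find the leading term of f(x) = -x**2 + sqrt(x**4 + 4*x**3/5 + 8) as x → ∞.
2*x/5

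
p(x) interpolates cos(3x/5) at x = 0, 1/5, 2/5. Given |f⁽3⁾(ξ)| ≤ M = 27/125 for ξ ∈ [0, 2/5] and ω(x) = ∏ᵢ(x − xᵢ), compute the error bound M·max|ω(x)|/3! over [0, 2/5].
sqrt(3)/15625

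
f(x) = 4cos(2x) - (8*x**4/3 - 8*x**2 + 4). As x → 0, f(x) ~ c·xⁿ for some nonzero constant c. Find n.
6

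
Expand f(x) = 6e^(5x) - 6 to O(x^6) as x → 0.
30*x + 75*x**2 + 125*x**3 + 625*x**4/4 + 625*x**5/4 + O(x**6)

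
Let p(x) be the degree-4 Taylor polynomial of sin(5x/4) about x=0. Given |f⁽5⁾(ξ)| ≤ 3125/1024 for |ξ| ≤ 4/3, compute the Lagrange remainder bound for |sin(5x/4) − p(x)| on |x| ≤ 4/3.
625/5832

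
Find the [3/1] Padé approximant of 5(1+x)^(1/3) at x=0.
(-5*x**3/81 + 5*x**2/9 + 5*x + 5)/(2*x/3 + 1)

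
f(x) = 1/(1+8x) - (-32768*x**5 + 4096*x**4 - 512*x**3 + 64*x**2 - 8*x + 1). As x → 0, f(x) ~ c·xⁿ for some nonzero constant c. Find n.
6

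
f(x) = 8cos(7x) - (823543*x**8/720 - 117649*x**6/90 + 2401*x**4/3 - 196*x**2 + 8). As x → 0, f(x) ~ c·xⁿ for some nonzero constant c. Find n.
10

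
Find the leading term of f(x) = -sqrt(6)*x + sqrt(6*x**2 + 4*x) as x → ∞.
sqrt(6)/3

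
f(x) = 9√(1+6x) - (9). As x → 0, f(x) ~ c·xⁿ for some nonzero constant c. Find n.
1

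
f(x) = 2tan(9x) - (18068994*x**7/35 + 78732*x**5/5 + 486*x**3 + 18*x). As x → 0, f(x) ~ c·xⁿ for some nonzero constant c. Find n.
9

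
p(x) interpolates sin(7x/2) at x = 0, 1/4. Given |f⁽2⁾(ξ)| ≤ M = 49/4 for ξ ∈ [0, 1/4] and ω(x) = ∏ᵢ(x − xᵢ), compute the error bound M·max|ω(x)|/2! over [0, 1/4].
49/512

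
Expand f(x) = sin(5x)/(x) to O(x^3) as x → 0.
5 - 125*x**2/6 + O(x**3)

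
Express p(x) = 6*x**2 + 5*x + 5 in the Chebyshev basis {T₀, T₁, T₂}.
(8)T₀ + (5)T₁ + (3)T₂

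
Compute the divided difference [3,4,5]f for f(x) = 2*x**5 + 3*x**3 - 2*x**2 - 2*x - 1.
1354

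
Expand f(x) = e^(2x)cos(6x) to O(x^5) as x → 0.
1 + 2*x - 16*x**2 - 104*x**3/3 + 56*x**4/3 + O(x**5)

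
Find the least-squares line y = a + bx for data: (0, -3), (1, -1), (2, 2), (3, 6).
a = -7/2, b = 3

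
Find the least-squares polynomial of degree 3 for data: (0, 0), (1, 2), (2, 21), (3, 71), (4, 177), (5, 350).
1/126 + (185/756)x + (-137/126)x² + (325/108)x³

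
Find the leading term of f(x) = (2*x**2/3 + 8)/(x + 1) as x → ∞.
2*x/3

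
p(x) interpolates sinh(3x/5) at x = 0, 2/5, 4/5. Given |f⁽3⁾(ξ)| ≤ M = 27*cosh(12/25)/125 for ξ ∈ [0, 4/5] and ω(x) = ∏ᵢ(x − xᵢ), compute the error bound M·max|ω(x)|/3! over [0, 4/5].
8*sqrt(3)*cosh(12/25)/15625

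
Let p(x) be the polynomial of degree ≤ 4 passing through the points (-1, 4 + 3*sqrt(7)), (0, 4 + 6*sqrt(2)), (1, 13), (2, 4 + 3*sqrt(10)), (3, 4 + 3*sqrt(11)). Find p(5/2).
-59/64 - 15*sqrt(7)/128 + 21*sqrt(2)/16 + 105*sqrt(11)/128 + 105*sqrt(10)/32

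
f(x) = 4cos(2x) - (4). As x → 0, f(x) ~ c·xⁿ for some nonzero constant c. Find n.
2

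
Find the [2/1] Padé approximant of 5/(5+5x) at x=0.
1/(x + 1)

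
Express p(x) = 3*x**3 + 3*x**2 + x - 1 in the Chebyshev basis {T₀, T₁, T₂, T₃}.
(1/2)T₀ + (13/4)T₁ + (3/2)T₂ + (3/4)T₃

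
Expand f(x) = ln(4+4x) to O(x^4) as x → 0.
log(4) + x - x**2/2 + x**3/3 + O(x**4)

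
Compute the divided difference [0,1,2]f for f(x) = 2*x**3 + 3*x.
6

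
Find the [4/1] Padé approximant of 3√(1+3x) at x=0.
(729*x**4/640 - 81*x**3/40 + 243*x**2/40 + 54*x/5 + 3)/(21*x/10 + 1)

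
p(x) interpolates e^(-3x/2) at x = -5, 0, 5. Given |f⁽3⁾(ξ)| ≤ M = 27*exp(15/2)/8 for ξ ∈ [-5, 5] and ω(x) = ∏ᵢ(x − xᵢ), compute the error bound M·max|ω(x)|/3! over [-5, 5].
125*sqrt(3)*exp(15/2)/8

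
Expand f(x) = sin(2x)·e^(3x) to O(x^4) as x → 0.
2*x + 6*x**2 + 23*x**3/3 + O(x**4)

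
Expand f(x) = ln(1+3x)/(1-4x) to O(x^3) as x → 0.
3*x + 15*x**2/2 + O(x**3)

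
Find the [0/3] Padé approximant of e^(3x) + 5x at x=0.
1/(-889*x**3/2 + 119*x**2/2 - 8*x + 1)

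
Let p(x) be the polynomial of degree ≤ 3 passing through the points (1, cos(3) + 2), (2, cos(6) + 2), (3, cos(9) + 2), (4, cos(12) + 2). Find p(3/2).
5*cos(3)/16 + cos(12)/16 - 5*cos(9)/16 + 15*cos(6)/16 + 2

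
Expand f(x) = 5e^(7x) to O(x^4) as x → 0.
5 + 35*x + 245*x**2/2 + 1715*x**3/6 + O(x**4)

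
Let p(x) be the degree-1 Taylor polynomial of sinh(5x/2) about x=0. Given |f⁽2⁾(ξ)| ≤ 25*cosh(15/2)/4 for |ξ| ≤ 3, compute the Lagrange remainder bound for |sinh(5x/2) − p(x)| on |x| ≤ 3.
225*cosh(15/2)/8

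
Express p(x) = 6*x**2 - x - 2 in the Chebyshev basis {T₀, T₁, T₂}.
T₀ - T₁ + (3)T₂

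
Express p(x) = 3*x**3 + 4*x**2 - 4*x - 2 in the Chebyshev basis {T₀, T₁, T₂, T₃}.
(-7/4)T₁ + (2)T₂ + (3/4)T₃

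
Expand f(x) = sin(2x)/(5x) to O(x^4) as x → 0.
2/5 - 4*x**2/15 + O(x**4)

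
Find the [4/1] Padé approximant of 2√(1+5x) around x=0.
(375*x**4/64 - 25*x**3/4 + 45*x**2/4 + 12*x + 2)/(7*x/2 + 1)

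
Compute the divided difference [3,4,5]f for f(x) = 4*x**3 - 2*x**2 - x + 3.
46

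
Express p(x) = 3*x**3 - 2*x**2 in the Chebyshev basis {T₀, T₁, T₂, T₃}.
-T₀ + (9/4)T₁ - T₂ + (3/4)T₃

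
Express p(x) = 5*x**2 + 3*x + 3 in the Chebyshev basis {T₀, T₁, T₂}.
(11/2)T₀ + (3)T₁ + (5/2)T₂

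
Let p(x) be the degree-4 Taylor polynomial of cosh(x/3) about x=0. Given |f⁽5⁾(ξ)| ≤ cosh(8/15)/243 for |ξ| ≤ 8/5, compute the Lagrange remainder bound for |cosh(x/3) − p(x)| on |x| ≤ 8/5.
4096*cosh(8/15)/11390625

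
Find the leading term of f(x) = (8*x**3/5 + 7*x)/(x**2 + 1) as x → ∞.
8*x/5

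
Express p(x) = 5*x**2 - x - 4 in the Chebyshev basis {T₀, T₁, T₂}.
(-3/2)T₀ - T₁ + (5/2)T₂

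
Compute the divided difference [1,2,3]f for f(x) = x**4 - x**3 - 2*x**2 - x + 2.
17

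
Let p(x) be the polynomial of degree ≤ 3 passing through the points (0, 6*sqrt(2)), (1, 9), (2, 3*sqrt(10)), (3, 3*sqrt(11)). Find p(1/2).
-15*sqrt(10)/16 + 3*sqrt(11)/16 + 15*sqrt(2)/8 + 135/16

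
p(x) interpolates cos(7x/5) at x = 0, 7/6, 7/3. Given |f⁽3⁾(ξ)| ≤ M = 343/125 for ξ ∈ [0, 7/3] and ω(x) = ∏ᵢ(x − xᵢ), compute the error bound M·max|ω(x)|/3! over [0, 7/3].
117649*sqrt(3)/729000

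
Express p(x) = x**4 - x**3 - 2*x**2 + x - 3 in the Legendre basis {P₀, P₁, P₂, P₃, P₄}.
(-52/15)P₀ + (2/5)P₁ + (-16/21)P₂ + (-2/5)P₃ + (8/35)P₄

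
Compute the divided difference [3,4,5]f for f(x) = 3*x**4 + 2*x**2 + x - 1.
293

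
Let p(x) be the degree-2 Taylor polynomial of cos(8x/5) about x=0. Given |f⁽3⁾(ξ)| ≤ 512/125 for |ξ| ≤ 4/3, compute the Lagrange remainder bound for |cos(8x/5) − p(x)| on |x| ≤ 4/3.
16384/10125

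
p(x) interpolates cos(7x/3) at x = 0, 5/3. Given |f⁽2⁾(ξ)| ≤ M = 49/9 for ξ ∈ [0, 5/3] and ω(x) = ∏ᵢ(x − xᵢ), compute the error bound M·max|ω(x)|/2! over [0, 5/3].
1225/648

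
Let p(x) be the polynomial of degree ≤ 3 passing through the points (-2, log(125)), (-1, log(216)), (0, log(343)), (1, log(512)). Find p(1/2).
log(98*2**(7/8)*36333378902625**(1/16)/3)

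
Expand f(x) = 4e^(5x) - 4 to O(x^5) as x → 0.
20*x + 50*x**2 + 250*x**3/3 + 625*x**4/6 + O(x**5)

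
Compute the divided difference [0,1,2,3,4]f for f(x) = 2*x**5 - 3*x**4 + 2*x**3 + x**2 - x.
17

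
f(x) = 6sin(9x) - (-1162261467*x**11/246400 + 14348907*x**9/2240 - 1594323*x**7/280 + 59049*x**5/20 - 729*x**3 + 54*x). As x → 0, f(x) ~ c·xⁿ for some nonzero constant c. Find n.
13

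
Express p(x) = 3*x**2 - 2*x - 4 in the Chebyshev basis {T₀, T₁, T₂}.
(-5/2)T₀ + (-2)T₁ + (3/2)T₂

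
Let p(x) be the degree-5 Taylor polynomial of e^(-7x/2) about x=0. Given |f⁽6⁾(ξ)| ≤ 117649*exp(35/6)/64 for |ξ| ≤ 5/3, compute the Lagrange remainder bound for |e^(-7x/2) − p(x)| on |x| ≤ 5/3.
367653125*exp(35/6)/6718464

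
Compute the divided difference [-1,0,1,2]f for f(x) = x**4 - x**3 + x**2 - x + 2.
1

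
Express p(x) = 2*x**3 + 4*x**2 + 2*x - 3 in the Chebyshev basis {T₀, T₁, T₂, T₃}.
-T₀ + (7/2)T₁ + (2)T₂ + (1/2)T₃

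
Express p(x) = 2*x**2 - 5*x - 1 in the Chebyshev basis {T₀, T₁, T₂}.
(-5)T₁ + T₂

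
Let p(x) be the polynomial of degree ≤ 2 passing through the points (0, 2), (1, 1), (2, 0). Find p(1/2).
3/2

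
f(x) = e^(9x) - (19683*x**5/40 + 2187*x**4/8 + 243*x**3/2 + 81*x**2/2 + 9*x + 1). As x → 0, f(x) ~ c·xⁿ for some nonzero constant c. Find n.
6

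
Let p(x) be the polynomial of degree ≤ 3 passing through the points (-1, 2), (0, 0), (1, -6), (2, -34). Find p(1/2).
-11/8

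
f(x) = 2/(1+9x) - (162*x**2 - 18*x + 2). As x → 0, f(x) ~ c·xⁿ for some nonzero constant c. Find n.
3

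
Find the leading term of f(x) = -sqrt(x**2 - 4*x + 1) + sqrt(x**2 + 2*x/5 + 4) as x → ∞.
11/5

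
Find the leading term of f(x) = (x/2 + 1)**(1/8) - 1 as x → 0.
x/16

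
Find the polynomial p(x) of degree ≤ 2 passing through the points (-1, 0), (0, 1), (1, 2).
x + 1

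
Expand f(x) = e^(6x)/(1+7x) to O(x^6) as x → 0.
1 - x + 25*x**2 - 139*x**3 + 1027*x**4 - 35621*x**5/5 + O(x**6)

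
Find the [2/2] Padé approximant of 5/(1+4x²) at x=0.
5/(4*x**2 + 1)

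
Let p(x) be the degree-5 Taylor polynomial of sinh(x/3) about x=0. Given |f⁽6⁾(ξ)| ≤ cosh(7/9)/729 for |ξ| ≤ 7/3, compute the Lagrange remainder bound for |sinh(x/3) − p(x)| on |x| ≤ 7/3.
117649*cosh(7/9)/382637520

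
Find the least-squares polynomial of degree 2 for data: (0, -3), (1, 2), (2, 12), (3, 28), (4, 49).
-104/35 + (15/7)x + (19/7)x²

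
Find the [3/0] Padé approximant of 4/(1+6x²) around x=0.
4 - 24*x**2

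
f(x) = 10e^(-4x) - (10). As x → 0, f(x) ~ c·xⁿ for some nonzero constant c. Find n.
1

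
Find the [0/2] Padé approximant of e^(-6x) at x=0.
1/(18*x**2 + 6*x + 1)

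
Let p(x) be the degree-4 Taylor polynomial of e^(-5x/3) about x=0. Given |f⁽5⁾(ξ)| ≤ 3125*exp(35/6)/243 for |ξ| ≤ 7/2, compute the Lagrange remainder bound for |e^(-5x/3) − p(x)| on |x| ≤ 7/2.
10504375*exp(35/6)/186624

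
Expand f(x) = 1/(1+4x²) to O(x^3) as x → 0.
1 - 4*x**2 + O(x**3)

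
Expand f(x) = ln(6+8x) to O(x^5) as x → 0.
log(6) + 4*x/3 - 8*x**2/9 + 64*x**3/81 - 64*x**4/81 + O(x**5)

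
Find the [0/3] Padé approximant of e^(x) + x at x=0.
1/(-37*x**3/6 + 7*x**2/2 - 2*x + 1)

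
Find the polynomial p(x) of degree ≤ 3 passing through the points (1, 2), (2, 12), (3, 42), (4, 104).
2*x**3 - 2*x**2 + 2*x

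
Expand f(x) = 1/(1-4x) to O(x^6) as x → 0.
1 + 4*x + 16*x**2 + 64*x**3 + 256*x**4 + 1024*x**5 + O(x**6)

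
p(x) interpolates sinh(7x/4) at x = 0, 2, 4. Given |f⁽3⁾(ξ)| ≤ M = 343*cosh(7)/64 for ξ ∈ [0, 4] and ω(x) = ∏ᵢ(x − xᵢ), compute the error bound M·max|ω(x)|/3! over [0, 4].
343*sqrt(3)*cosh(7)/216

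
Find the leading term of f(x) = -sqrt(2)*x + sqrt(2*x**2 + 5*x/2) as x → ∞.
5*sqrt(2)/8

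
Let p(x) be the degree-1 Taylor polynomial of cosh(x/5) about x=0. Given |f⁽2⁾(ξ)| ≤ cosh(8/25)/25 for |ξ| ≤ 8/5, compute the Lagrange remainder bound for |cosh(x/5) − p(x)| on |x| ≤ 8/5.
32*cosh(8/25)/625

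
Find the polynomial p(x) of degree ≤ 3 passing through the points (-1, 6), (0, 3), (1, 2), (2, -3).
-x**3 + x**2 - x + 3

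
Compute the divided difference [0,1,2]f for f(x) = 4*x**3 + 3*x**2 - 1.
15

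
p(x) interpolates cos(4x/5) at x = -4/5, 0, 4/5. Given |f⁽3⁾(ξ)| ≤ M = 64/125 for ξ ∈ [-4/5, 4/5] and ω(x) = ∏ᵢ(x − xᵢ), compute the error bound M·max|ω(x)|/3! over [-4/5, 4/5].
4096*sqrt(3)/421875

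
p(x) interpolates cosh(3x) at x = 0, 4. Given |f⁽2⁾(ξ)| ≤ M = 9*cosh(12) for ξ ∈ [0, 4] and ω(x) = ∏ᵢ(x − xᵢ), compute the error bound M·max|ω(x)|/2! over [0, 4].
18*cosh(12)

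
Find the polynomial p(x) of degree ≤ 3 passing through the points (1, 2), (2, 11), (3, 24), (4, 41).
2*x**2 + 3*x - 3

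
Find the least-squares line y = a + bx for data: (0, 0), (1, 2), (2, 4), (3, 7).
a = -1/5, b = 23/10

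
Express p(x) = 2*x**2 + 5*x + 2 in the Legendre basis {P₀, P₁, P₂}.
(8/3)P₀ + (5)P₁ + (4/3)P₂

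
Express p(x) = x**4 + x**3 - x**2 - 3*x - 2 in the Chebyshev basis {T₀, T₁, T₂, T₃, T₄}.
(-17/8)T₀ + (-9/4)T₁ + (1/4)T₃ + (1/8)T₄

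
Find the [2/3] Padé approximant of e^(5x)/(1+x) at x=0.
(25*x**2/28 + 10*x/7 + 1)/(-25*x**3/21 + 75*x**2/28 - 18*x/7 + 1)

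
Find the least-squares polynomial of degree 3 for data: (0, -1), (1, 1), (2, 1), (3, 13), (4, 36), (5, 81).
-11/14 + (209/84)x + (-37/14)x² + (13/12)x³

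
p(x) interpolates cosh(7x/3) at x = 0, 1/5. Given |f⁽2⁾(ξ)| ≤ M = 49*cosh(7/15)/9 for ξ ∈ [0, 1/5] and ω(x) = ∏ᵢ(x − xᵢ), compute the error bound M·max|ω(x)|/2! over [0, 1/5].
49*cosh(7/15)/1800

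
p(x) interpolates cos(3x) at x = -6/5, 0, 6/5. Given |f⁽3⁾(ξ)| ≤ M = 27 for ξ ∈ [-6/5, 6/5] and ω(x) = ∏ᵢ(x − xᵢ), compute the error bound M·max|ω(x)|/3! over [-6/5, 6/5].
216*sqrt(3)/125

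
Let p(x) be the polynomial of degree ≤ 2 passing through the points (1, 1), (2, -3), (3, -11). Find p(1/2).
3/2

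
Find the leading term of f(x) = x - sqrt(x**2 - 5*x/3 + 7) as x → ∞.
5/6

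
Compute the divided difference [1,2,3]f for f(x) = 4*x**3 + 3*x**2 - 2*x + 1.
27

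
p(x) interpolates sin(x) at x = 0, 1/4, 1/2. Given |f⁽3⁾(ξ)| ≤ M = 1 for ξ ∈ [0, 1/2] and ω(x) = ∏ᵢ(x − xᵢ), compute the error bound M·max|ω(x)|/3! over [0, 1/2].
sqrt(3)/1728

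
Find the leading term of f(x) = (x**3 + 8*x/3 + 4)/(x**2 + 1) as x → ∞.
x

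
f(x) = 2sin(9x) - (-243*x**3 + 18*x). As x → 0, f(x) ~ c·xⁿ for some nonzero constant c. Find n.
5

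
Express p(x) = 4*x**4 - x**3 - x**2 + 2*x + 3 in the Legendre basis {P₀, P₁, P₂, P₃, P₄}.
(52/15)P₀ + (7/5)P₁ + (34/21)P₂ + (-2/5)P₃ + (32/35)P₄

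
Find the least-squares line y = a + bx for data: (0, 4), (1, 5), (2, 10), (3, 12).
a = 17/5, b = 29/10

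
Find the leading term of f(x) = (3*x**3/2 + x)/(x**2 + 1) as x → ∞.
3*x/2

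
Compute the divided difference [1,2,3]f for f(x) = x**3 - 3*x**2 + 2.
3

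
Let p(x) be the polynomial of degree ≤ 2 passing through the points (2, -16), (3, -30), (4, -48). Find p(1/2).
-5/2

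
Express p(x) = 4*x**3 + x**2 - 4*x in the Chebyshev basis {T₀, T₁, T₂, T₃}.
(1/2)T₀ - T₁ + (1/2)T₂ + T₃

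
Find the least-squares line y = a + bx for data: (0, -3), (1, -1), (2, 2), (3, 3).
a = -29/10, b = 21/10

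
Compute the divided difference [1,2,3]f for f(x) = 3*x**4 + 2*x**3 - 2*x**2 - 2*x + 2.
85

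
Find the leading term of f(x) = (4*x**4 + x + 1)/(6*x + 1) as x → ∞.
2*x**3/3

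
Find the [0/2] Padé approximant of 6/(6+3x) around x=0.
1/(x/2 + 1)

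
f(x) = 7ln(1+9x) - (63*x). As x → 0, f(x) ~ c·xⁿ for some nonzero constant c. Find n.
2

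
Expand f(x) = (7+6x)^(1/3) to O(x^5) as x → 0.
7**(1/3) + 2*7**(1/3)*x/7 - 4*7**(1/3)*x**2/49 + 40*7**(1/3)*x**3/1029 - 160*7**(1/3)*x**4/7203 + O(x**5)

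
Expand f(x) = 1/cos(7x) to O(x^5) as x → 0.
1 + 49*x**2/2 + 12005*x**4/24 + O(x**5)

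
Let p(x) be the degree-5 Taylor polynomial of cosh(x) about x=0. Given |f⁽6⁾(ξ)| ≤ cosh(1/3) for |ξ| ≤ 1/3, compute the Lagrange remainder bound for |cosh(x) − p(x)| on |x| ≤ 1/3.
cosh(1/3)/524880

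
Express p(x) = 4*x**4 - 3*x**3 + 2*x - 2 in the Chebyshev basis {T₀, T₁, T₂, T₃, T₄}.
(-1/2)T₀ + (-1/4)T₁ + (2)T₂ + (-3/4)T₃ + (1/2)T₄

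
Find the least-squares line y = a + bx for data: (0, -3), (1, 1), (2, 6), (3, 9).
a = -29/10, b = 41/10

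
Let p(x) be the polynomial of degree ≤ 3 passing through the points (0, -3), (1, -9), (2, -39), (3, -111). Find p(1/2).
-33/8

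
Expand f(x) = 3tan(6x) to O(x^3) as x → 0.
18*x + O(x**3)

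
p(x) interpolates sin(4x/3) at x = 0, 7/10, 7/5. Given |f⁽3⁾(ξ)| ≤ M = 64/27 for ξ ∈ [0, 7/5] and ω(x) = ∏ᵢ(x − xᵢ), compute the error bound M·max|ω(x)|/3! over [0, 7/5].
2744*sqrt(3)/91125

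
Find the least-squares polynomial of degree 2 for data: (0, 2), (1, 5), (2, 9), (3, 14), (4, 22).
76/35 + (123/70)x + (11/14)x²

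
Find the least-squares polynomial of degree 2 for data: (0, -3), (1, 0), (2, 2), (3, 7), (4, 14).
-92/35 + (67/70)x + (11/14)x²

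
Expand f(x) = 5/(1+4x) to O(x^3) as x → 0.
5 - 20*x + 80*x**2 + O(x**3)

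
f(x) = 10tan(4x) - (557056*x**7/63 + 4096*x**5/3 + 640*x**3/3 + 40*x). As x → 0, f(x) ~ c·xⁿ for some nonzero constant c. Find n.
9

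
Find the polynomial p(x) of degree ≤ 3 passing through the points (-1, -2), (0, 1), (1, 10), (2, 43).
3*x**3 + 3*x**2 + 3*x + 1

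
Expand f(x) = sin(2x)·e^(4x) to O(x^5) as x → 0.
2*x + 8*x**2 + 44*x**3/3 + 16*x**4 + O(x**5)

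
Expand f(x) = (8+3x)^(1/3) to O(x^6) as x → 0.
2 + x/4 - x**2/32 + 5*x**3/768 - 5*x**4/3072 + 11*x**5/24576 + O(x**6)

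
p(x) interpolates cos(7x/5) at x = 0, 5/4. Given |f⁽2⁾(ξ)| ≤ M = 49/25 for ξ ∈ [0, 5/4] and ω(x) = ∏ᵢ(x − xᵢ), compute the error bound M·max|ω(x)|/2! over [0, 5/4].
49/128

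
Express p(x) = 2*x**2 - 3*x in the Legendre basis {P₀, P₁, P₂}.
(2/3)P₀ + (-3)P₁ + (4/3)P₂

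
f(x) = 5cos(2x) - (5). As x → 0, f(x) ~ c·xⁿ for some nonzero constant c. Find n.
2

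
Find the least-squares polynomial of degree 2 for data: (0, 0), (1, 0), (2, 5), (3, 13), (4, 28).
4/35 + (-177/70)x + (33/14)x²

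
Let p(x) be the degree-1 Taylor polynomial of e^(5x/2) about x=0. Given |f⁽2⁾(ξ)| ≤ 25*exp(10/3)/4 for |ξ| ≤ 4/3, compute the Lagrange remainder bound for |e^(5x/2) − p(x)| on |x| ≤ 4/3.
50*exp(10/3)/9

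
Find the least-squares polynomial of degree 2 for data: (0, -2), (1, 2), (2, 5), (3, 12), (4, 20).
-59/35 + (69/35)x + (6/7)x²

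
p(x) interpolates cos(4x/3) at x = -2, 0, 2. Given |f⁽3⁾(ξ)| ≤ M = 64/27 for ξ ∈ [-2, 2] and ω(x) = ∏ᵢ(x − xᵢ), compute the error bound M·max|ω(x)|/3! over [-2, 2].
512*sqrt(3)/729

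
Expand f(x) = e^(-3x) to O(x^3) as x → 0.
1 - 3*x + 9*x**2/2 + O(x**3)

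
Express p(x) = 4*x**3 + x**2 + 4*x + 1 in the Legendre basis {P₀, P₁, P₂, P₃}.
(4/3)P₀ + (32/5)P₁ + (2/3)P₂ + (8/5)P₃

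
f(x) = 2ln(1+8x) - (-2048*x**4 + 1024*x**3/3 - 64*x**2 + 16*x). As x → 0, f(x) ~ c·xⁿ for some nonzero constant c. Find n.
5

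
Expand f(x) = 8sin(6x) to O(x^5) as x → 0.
48*x - 288*x**3 + O(x**5)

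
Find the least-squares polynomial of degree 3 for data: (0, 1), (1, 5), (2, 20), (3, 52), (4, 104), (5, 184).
121/126 + (35/108)x + (731/252)x² + (47/54)x³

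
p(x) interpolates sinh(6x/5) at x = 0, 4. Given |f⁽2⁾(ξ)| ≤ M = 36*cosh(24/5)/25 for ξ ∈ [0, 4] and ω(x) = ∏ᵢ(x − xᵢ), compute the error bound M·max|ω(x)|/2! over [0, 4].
72*cosh(24/5)/25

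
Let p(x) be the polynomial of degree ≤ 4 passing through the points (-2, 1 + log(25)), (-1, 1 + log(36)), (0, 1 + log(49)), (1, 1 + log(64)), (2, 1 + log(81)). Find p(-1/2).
1 + log(21*3**(1/32)*5**(59/64)*7**(13/32)/5)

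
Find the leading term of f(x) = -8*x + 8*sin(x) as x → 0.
-4*x**3/3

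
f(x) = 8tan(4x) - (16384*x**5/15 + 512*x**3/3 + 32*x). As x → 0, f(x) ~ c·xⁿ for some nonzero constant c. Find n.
7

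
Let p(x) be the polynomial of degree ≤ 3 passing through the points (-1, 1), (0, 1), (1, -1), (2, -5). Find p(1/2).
1/4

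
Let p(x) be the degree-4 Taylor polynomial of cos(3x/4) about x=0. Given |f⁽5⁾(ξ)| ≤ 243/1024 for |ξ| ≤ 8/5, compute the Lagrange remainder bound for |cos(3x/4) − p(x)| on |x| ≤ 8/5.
324/15625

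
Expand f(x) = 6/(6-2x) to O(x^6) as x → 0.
1 + x/3 + x**2/9 + x**3/27 + x**4/81 + x**5/243 + O(x**6)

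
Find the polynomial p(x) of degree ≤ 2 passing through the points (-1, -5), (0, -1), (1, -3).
-3*x**2 + x - 1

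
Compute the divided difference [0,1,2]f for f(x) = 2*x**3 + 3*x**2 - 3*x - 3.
9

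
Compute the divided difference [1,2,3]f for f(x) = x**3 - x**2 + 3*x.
5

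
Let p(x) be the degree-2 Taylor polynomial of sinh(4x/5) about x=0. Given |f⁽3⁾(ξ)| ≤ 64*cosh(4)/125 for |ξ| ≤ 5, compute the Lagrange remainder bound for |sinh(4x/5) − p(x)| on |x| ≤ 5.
32*cosh(4)/3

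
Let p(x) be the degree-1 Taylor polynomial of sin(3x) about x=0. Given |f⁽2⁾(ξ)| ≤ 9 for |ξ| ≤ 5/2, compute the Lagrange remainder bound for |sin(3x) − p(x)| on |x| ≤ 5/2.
225/8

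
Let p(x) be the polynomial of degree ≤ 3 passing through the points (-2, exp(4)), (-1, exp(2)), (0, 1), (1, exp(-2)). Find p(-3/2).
(1 + 5*(-1 + 3*exp(2) + exp(4))*exp(2))*exp(-2)/16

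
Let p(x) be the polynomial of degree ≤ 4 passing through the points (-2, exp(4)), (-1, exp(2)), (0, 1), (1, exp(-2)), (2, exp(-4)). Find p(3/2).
((-5*exp(4) - 70 + 28*exp(2))*exp(4) + 35 + 140*exp(2))*exp(-4)/128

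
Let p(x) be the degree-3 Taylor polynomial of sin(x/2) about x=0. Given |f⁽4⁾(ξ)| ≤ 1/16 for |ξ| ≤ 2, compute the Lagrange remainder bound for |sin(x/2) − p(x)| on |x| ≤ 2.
1/24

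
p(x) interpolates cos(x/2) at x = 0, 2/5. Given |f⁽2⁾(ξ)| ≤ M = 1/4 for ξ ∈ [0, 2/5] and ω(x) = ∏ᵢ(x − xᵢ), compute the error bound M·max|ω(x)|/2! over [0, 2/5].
1/200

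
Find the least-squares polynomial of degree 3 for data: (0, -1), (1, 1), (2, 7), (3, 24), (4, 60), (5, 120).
-17/18 + (1475/756)x + (-325/252)x² + (31/27)x³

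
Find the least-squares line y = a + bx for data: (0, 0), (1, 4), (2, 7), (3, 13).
a = -3/10, b = 21/5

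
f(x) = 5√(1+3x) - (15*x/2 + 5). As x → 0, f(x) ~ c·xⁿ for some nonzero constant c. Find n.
2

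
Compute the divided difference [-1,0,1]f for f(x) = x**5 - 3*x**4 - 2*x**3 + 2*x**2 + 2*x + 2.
-1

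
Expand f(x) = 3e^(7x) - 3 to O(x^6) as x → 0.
21*x + 147*x**2/2 + 343*x**3/2 + 2401*x**4/8 + 16807*x**5/40 + O(x**6)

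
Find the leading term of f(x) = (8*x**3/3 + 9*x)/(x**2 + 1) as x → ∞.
8*x/3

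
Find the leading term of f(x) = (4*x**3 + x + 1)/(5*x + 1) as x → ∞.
4*x**2/5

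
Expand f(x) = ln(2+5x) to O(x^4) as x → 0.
log(2) + 5*x/2 - 25*x**2/8 + 125*x**3/24 + O(x**4)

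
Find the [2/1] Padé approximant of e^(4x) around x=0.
(8*x**2/3 + 8*x/3 + 1)/(1 - 4*x/3)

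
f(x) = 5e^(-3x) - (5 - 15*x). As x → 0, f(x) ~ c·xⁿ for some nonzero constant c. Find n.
2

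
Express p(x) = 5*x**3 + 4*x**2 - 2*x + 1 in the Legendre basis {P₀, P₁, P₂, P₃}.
(7/3)P₀ + P₁ + (8/3)P₂ + (2)P₃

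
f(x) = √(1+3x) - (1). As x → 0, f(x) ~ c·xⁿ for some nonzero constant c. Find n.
1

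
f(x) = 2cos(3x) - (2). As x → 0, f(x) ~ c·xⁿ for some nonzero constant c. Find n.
2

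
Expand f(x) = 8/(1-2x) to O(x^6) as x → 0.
8 + 16*x + 32*x**2 + 64*x**3 + 128*x**4 + 256*x**5 + O(x**6)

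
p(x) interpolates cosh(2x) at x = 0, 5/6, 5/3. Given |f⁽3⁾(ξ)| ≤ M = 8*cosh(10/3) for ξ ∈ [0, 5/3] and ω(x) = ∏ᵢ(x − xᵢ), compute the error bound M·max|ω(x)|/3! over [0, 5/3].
125*sqrt(3)*cosh(10/3)/729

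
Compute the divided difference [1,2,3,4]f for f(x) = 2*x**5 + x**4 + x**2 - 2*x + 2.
140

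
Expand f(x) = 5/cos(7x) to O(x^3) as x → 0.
5 + 245*x**2/2 + O(x**3)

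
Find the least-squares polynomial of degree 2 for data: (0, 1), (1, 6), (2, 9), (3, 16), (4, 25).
53/35 + (83/35)x + (6/7)x²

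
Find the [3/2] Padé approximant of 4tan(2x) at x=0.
(-32*x**3/15 + 8*x)/(1 - 8*x**2/5)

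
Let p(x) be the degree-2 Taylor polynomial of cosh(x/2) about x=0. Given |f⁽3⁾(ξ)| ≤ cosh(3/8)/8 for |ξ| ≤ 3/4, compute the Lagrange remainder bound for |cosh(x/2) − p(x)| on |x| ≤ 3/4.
9*cosh(3/8)/1024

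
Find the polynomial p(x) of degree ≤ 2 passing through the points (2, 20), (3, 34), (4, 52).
2*x**2 + 4*x + 4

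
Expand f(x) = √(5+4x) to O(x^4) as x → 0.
sqrt(5) + 2*sqrt(5)*x/5 - 2*sqrt(5)*x**2/25 + 4*sqrt(5)*x**3/125 + O(x**4)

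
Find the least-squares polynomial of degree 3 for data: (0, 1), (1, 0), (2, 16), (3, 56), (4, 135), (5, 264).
17/21 + (-65/18)x + (32/21)x² + (35/18)x³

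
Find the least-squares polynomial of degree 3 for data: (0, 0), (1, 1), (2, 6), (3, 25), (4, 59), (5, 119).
5/126 + (115/756)x + (-32/63)x² + (113/108)x³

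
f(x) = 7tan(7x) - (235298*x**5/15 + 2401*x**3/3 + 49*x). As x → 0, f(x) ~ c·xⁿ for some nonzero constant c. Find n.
7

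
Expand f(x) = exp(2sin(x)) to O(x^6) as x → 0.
1 + 2*x + 2*x**2 + x**3 - 23*x**5/60 + O(x**6)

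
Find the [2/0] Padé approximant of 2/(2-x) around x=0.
x**2/4 + x/2 + 1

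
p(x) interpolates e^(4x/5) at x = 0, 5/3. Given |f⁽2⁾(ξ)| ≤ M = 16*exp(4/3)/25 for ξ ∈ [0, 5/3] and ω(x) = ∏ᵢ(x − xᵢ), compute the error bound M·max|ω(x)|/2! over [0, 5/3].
2*exp(4/3)/9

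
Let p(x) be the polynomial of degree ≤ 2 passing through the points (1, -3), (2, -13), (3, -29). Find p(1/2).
-1/4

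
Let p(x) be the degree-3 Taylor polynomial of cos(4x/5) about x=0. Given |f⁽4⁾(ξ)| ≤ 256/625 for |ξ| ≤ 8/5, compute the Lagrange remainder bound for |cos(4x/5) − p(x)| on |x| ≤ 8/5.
131072/1171875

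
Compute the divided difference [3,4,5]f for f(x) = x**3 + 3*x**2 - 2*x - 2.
15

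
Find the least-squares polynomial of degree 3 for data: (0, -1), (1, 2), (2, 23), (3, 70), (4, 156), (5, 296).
-53/42 + (95/252)x + (5/3)x² + (73/36)x³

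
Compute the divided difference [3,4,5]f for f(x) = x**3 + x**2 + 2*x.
13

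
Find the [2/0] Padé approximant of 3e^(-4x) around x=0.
24*x**2 - 12*x + 3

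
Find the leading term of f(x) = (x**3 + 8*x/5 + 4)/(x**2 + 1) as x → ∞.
x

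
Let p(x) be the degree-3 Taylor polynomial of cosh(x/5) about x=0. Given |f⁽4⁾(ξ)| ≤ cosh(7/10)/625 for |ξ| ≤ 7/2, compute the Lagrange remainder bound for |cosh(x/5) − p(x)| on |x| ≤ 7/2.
2401*cosh(7/10)/240000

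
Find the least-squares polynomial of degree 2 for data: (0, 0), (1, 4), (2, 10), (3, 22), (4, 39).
13/35 + (16/35)x + (16/7)x²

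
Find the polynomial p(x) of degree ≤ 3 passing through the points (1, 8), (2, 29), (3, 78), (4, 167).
2*x**3 + 2*x**2 + x + 3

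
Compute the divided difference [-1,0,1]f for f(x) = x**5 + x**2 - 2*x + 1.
1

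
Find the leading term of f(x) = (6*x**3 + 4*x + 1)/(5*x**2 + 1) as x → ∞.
6*x/5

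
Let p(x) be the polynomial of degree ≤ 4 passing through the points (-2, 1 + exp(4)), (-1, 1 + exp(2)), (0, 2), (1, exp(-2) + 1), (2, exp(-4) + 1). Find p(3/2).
((-5*exp(4) + 58 + 28*exp(2))*exp(4) + 35 + 140*exp(2))*exp(-4)/128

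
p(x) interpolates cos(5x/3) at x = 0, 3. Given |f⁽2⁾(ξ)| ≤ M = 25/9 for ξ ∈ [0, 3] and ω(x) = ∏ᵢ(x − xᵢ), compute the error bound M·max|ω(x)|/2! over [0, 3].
25/8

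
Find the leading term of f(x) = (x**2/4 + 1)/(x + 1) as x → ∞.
x/4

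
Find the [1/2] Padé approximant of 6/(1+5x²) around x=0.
6/(5*x**2 + 1)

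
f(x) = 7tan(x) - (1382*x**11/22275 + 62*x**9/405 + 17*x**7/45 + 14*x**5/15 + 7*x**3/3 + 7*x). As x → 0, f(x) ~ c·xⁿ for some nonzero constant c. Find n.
13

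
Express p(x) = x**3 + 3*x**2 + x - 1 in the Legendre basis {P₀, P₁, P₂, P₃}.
(8/5)P₁ + (2)P₂ + (2/5)P₃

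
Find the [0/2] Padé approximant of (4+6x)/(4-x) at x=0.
1/(21*x**2/8 - 7*x/4 + 1)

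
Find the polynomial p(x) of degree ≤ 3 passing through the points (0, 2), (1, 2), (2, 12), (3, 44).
2*x**3 - x**2 - x + 2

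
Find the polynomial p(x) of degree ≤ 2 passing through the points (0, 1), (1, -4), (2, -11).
-x**2 - 4*x + 1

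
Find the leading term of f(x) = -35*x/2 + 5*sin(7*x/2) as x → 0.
-1715*x**3/48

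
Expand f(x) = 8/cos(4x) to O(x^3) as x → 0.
8 + 64*x**2 + O(x**3)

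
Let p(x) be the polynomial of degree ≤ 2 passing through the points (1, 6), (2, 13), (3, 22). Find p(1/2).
13/4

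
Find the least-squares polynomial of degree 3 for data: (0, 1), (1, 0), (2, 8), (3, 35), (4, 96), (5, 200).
125/126 + (-119/108)x + (-223/126)x² + (215/108)x³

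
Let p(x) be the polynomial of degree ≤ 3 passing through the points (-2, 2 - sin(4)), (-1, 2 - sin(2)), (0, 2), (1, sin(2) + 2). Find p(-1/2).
-5*sin(2)/8 + sin(4)/16 + 2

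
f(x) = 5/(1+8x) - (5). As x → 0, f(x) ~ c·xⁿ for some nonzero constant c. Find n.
1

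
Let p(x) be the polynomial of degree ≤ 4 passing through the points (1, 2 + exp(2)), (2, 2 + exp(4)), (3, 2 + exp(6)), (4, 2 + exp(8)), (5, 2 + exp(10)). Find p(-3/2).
-1365*exp(8)/32 - 2145*exp(4)/32 + 2 + 3003*exp(2)/128 + 5005*exp(6)/64 + 1155*exp(10)/128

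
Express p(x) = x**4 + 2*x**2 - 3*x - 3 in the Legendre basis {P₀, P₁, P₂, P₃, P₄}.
(-32/15)P₀ + (-3)P₁ + (40/21)P₂ + (8/35)P₄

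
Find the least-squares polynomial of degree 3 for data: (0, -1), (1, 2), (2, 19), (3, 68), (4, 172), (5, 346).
-17/18 + (1817/756)x + (-347/126)x² + (349/108)x³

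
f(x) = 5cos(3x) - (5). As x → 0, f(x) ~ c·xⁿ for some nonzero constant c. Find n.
2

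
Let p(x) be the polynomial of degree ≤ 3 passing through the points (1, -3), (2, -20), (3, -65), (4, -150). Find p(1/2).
-5/4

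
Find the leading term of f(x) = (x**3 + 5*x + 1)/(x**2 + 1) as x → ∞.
x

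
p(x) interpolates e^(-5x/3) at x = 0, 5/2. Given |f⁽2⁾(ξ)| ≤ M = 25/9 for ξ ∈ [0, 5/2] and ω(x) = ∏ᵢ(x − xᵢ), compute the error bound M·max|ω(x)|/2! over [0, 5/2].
625/288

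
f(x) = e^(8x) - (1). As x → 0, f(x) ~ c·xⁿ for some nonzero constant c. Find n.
1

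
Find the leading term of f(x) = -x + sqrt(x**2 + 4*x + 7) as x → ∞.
2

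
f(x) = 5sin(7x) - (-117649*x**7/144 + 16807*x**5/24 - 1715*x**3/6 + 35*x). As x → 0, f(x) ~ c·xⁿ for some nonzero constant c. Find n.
9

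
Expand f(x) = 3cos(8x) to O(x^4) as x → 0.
3 - 96*x**2 + O(x**4)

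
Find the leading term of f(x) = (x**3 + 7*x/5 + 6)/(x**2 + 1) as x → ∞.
x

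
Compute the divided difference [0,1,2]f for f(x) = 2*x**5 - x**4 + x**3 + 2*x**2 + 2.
28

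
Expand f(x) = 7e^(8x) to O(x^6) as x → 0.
7 + 56*x + 224*x**2 + 1792*x**3/3 + 3584*x**4/3 + 28672*x**5/15 + O(x**6)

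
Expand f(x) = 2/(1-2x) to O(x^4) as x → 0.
2 + 4*x + 8*x**2 + 16*x**3 + O(x**4)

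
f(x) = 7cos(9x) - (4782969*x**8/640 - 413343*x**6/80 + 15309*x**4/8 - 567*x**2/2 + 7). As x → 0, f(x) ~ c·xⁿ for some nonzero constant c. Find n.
10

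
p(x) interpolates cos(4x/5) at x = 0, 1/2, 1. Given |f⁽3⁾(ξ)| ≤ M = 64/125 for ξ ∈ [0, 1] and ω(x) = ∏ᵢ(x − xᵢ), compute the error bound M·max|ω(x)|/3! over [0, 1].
8*sqrt(3)/3375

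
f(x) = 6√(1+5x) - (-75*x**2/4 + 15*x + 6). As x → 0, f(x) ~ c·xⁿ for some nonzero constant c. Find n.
3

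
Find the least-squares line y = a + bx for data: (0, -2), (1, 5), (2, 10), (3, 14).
a = -6/5, b = 53/10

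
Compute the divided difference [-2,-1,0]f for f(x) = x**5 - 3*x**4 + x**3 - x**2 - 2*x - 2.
-40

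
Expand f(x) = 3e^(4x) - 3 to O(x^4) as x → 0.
12*x + 24*x**2 + 32*x**3 + O(x**4)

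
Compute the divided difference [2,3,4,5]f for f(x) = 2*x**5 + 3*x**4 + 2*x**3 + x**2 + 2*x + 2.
294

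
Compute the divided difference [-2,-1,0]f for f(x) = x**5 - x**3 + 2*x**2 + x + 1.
-10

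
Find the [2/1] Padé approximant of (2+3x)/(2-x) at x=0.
(3*x/2 + 1)/(1 - x/2)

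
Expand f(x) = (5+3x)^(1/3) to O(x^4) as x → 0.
5**(1/3) + 5**(1/3)*x/5 - 5**(1/3)*x**2/25 + 5**(1/3)*x**3/75 + O(x**4)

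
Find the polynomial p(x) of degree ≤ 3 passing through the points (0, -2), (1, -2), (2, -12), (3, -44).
-2*x**3 + x**2 + x - 2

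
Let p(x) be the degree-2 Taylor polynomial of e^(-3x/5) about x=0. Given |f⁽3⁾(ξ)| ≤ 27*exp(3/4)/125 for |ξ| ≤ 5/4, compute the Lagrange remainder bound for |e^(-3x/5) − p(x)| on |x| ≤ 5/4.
9*exp(3/4)/128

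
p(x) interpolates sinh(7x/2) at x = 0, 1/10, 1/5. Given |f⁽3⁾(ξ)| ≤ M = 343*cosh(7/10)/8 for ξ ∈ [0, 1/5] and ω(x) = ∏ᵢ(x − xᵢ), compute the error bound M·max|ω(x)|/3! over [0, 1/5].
343*sqrt(3)*cosh(7/10)/216000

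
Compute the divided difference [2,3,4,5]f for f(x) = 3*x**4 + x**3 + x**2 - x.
43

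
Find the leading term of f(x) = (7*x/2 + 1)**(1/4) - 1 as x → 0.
7*x/8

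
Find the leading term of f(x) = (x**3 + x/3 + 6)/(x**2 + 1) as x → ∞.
x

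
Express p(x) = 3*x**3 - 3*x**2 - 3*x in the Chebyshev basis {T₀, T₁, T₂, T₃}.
(-3/2)T₀ + (-3/4)T₁ + (-3/2)T₂ + (3/4)T₃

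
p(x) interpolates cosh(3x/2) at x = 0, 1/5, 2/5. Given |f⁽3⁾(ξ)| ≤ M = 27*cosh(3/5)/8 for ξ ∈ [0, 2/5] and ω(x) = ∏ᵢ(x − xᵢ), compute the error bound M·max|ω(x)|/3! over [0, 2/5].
sqrt(3)*cosh(3/5)/1000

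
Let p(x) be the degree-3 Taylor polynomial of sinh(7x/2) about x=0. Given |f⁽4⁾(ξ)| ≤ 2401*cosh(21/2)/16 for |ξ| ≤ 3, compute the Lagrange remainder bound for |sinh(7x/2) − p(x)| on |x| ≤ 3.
64827*cosh(21/2)/128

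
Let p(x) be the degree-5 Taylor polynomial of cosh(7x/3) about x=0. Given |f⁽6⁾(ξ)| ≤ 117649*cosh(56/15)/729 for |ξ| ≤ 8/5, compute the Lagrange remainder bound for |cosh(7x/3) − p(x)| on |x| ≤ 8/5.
1927561216*cosh(56/15)/512578125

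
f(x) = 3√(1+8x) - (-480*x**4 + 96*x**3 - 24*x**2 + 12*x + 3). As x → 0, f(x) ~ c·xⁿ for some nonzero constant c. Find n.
5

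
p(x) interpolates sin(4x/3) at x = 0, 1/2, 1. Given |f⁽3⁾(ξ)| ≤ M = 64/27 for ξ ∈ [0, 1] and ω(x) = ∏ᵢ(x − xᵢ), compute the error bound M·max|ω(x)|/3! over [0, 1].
8*sqrt(3)/729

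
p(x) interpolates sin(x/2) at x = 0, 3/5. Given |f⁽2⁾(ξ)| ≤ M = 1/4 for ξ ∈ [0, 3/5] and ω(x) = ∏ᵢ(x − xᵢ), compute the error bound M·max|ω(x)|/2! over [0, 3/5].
9/800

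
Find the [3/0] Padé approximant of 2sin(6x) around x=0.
-72*x**3 + 12*x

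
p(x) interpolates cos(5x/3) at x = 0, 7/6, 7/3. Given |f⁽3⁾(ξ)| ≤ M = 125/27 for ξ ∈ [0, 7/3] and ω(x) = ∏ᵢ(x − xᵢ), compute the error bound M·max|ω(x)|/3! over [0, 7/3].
42875*sqrt(3)/157464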